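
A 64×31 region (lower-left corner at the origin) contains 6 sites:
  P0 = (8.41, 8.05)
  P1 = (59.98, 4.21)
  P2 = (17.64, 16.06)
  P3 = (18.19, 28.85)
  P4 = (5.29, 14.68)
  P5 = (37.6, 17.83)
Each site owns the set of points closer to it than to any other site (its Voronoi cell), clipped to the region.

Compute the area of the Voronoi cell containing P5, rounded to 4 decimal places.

Area of P5's cell: 710.5685

1. box [0,64]×[0,31]: [(0, 0) (64, 0) (64, 31) (0, 31)]
2. ⊥bis P5·P0 via (23.005,12.94): [(27.3405, 0) (64, 0) (64, 31) (16.9541, 31)]  |A|=1297.4343
3. ⊥bis P5·P1 via (48.79,11.02): [(27.3405, 0) (42.0835, 0) (60.9494, 31) (16.9541, 31)]  |A|=910.4437
4. ⊥bis P5·P2 via (27.62,16.945): [(29.1226, 0) (42.0835, 0) (60.9494, 31) (26.3736, 31)]  |A|=736.8172
5. ⊥bis P5·P3 via (27.895,23.34): [(27.1667, 22.0572) (29.1226, 0) (42.0835, 0) (60.9494, 31) (32.244, 31)]  |A|=710.5685
6. ⊥bis P5·P4 via (21.445,16.255): [(27.1667, 22.0572) (29.1226, 0) (42.0835, 0) (60.9494, 31) (32.244, 31)]  |A|=710.5685
7. canonical 5-gon: [(27.1667, 22.0572) (29.1226, 0) (42.0835, 0) (60.9494, 31) (32.244, 31)]
8. shoelace: 710.5685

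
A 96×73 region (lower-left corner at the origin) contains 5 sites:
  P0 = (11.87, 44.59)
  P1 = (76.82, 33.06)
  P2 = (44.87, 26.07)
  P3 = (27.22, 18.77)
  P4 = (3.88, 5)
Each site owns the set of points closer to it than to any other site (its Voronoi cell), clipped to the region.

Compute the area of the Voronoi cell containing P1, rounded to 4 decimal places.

1. box [0,96]×[0,73]: [(0, 0) (96, 0) (96, 73) (0, 73)]
2. ⊥bis P1·P0 via (44.345,38.825): [(37.4527, 0) (96, 0) (96, 73) (50.4118, 73)]  |A|=3800.9448
3. ⊥bis P1·P2 via (60.845,29.565): [(67.3132, 0) (96, 0) (96, 73) (51.3423, 73)]  |A|=2677.0731
4. ⊥bis P1·P3 via (52.02,25.915): [(67.3132, 0) (96, 0) (96, 73) (51.3423, 73)]  |A|=2677.0731
5. ⊥bis P1·P4 via (40.35,19.03): [(67.3132, 0) (96, 0) (96, 73) (51.3423, 73)]  |A|=2677.0731
6. canonical 4-gon: [(67.3132, 0) (96, 0) (96, 73) (51.3423, 73)]
7. shoelace: 2677.0731

Area of P1's cell: 2677.0731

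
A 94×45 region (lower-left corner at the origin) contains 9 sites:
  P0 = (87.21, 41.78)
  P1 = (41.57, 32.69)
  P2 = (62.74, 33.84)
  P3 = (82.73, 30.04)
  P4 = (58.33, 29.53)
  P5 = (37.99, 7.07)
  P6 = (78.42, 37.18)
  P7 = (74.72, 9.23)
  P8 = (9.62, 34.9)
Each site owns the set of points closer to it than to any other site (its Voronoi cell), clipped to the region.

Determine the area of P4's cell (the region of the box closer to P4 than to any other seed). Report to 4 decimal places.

1. box [0,94]×[0,45]: [(0, 0) (94, 0) (94, 45) (0, 45)]
2. ⊥bis P4·P0 via (72.77,35.655): [(0, 0) (87.8937, 0) (68.8061, 45) (0, 45)]  |A|=3525.7474
3. ⊥bis P4·P1 via (49.95,31.11): [(44.0844, 0) (87.8937, 0) (68.8061, 45) (52.5689, 45)]  |A|=1351.0489
4. ⊥bis P4·P2 via (60.535,31.685): [(51.7527, 40.6711) (44.0844, 0) (87.8937, 0) (85.1272, 6.5222)]  |A|=952.4876
5. ⊥bis P4·P3 via (70.53,29.785): [(70.7078, 21.2761) (51.7527, 40.6711) (44.0844, 0) (71.1526, 0)]  |A|=747.7794
6. ⊥bis P4·P5 via (48.16,18.3): [(70.7078, 21.2761) (51.7527, 40.6711) (47.6259, 18.7837) (68.3674, 0) (71.1526, 0)]  |A|=519.7179
7. ⊥bis P4·P6 via (68.375,33.355): [(70.7078, 21.2761) (51.7527, 40.6711) (47.6259, 18.7837) (68.3674, 0) (71.1526, 0)]  |A|=519.7179
8. ⊥bis P4·P7 via (66.525,19.38): [(69.8988, 22.104) (51.7527, 40.6711) (47.6259, 18.7837) (56.1855, 11.032)]  |A|=337.4324
9. ⊥bis P4·P8 via (33.975,32.215): [(69.8988, 22.104) (51.7527, 40.6711) (47.6259, 18.7837) (56.1855, 11.032)]  |A|=337.4324
10. canonical 4-gon: [(69.8988, 22.104) (51.7527, 40.6711) (47.6259, 18.7837) (56.1855, 11.032)]
11. shoelace: 337.4324

Area of P4's cell: 337.4324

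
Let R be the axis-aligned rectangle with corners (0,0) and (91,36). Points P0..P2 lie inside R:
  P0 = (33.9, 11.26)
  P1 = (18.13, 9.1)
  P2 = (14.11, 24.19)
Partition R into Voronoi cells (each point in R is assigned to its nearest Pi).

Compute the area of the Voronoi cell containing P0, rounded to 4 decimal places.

1. box [0,91]×[0,36]: [(0, 0) (91, 0) (91, 36) (0, 36)]
2. ⊥bis P0·P1 via (26.015,10.18): [(27.4093, 0) (91, 0) (91, 36) (22.4785, 36)]  |A|=2378.0195
3. ⊥bis P0·P2 via (24.005,17.725): [(24.8123, 18.9606) (27.4093, 0) (91, 0) (91, 36) (35.9452, 36)]  |A|=2263.2876
4. canonical 5-gon: [(24.8123, 18.9606) (27.4093, 0) (91, 0) (91, 36) (35.9452, 36)]
5. shoelace: 2263.2876

Area of P0's cell: 2263.2876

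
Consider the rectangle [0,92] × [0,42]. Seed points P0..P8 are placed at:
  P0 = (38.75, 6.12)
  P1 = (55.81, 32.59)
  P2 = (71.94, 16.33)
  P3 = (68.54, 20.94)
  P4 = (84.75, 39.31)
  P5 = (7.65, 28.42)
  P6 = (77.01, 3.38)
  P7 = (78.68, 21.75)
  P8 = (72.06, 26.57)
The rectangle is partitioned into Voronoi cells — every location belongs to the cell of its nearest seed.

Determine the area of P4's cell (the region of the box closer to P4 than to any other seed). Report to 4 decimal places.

1. box [0,92]×[0,42]: [(0, 0) (92, 0) (92, 42) (0, 42)]
2. ⊥bis P4·P0 via (61.75,22.715): [(78.1394, 0) (92, 0) (92, 42) (47.8355, 42)]  |A|=1218.5288
3. ⊥bis P4·P1 via (70.28,35.95): [(78.6278, 0) (92, 0) (92, 42) (68.8752, 42)]  |A|=766.4388
4. ⊥bis P4·P2 via (78.345,27.82): [(71.2494, 31.7754) (92, 20.2081) (92, 42) (68.8752, 42)]  |A|=344.3186
5. ⊥bis P4·P3 via (76.645,30.125): [(70.3409, 35.6879) (80.8218, 26.4393) (92, 20.2081) (92, 42) (68.8752, 42)]  |A|=328.0166
6. ⊥bis P4·P5 via (46.2,33.865): [(70.3409, 35.6879) (80.8218, 26.4393) (92, 20.2081) (92, 42) (68.8752, 42)]  |A|=328.0166
7. ⊥bis P4·P6 via (80.88,21.345): [(70.3409, 35.6879) (80.8218, 26.4393) (92, 20.2081) (92, 42) (68.8752, 42)]  |A|=328.0166
8. ⊥bis P4·P7 via (81.715,30.53): [(70.3409, 35.6879) (72.6253, 33.6721) (92, 26.9748) (92, 42) (68.8752, 42)]  |A|=247.5784
9. ⊥bis P4·P8 via (78.405,32.94): [(80.3512, 31.0014) (92, 26.9748) (92, 42) (69.3093, 42)]  |A|=212.2956
10. canonical 4-gon: [(80.3512, 31.0014) (92, 26.9748) (92, 42) (69.3093, 42)]
11. shoelace: 212.2956

Area of P4's cell: 212.2956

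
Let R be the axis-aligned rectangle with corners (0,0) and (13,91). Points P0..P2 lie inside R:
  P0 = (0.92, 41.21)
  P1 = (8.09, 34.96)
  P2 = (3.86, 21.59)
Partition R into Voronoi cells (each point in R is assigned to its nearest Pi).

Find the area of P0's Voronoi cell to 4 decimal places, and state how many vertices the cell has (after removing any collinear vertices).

1. box [0,13]×[0,91]: [(0, 0) (13, 0) (13, 91) (0, 91)]
2. ⊥bis P0·P1 via (4.505,38.085): [(0, 32.9169) (13, 47.8305) (13, 91) (0, 91)]  |A|=658.1424
3. ⊥bis P0·P2 via (2.39,31.4): [(0, 32.9169) (13, 47.8305) (13, 91) (0, 91)]  |A|=658.1424
4. canonical 4-gon: [(0, 32.9169) (13, 47.8305) (13, 91) (0, 91)]
5. shoelace: 658.1424

Area of P0's cell: 658.1424 (4 vertices)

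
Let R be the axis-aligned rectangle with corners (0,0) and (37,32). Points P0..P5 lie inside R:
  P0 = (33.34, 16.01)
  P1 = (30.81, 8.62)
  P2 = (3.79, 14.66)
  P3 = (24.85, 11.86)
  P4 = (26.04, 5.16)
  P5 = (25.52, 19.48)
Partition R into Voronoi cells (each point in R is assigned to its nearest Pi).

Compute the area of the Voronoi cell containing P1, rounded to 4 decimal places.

Area of P1's cell: 88.4417

1. box [0,37]×[0,32]: [(0, 0) (37, 0) (37, 32) (0, 32)]
2. ⊥bis P1·P0 via (32.075,12.315): [(0, 23.296) (0, 0) (37, 0) (37, 10.6289)]  |A|=627.6111
3. ⊥bis P1·P2 via (17.3,11.64): [(18.4905, 16.9657) (14.698, 0) (37, 0) (37, 10.6289)]  |A|=287.5524
4. ⊥bis P1·P3 via (27.83,10.24): [(29.4471, 13.2147) (22.2633, 0) (37, 0) (37, 10.6289)]  |A|=137.5099
5. ⊥bis P1·P4 via (28.425,6.89): [(29.4471, 13.2147) (27.0439, 8.794) (33.4228, 0) (37, 0) (37, 10.6289)]  |A|=88.4417
6. ⊥bis P1·P5 via (28.165,14.05): [(29.4471, 13.2147) (27.0439, 8.794) (33.4228, 0) (37, 0) (37, 10.6289)]  |A|=88.4417
7. canonical 5-gon: [(29.4471, 13.2147) (27.0439, 8.794) (33.4228, 0) (37, 0) (37, 10.6289)]
8. shoelace: 88.4417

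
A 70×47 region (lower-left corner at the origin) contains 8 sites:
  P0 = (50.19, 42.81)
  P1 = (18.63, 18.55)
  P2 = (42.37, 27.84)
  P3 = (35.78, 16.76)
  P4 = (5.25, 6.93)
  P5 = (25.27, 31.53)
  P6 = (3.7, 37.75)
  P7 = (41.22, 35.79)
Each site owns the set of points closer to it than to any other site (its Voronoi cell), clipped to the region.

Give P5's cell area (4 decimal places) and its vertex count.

Area of P5's cell: 372.2687 (6 vertices)

1. box [0,70]×[0,47]: [(0, 0) (70, 0) (70, 47) (0, 47)]
2. ⊥bis P5·P0 via (37.73,37.17): [(0, 0) (54.5549, 0) (33.2805, 47) (0, 47)]  |A|=2064.1321
3. ⊥bis P5·P1 via (21.95,25.04): [(0, 36.2687) (49.6301, 10.8801) (33.2805, 47) (0, 47)]  |A|=867.3427
4. ⊥bis P5·P2 via (33.82,29.685): [(0, 36.2687) (31.7373, 20.0333) (36.176, 40.6031) (33.2805, 47) (0, 47)]  |A|=663.0019
5. ⊥bis P5·P3 via (30.525,24.145): [(0, 36.2687) (27.6704, 22.1137) (33.0054, 25.91) (36.176, 40.6031) (33.2805, 47) (0, 47)]  |A|=649.7328
6. ⊥bis P5·P4 via (15.26,19.23): [(0, 36.2687) (27.6704, 22.1137) (33.0054, 25.91) (36.176, 40.6031) (33.2805, 47) (0, 47)]  |A|=649.7328
7. ⊥bis P5·P6 via (14.485,34.64): [(13.0322, 29.602) (27.6704, 22.1137) (33.0054, 25.91) (36.176, 40.6031) (33.2805, 47) (18.0492, 47)]  |A|=422.7961
8. ⊥bis P5·P7 via (33.245,33.66): [(13.0322, 29.602) (27.6704, 22.1137) (33.0054, 25.91) (34.0375, 30.6928) (29.6821, 47) (18.0492, 47)]  |A|=372.2687
9. canonical 6-gon: [(13.0322, 29.602) (27.6704, 22.1137) (33.0054, 25.91) (34.0375, 30.6928) (29.6821, 47) (18.0492, 47)]
10. shoelace: 372.2687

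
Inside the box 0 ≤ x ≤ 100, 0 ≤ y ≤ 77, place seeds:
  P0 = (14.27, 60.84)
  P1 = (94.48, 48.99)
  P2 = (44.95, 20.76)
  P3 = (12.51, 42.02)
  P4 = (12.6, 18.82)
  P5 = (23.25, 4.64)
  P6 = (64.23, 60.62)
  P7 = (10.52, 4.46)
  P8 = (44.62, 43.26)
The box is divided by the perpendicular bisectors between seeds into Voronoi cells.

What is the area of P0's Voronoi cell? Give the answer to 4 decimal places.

Area of P0's cell: 917.4221

1. box [0,100]×[0,77]: [(0, 0) (100, 0) (100, 77) (0, 77)]
2. ⊥bis P0·P1 via (54.375,54.915): [(0, 0) (46.262, 0) (57.6378, 77) (0, 77)]  |A|=4000.1418
3. ⊥bis P0·P2 via (29.61,40.8): [(0, 18.1345) (55.1815, 60.3742) (57.6378, 77) (0, 77)]  |A|=2103.2819
4. ⊥bis P0·P3 via (13.39,51.43): [(0, 52.6822) (40.2192, 48.921) (55.1815, 60.3742) (57.6378, 77) (0, 77)]  |A|=1408.541
5. ⊥bis P0·P4 via (13.435,39.83): [(0, 52.6822) (40.2192, 48.921) (55.1815, 60.3742) (57.6378, 77) (0, 77)]  |A|=1408.541
6. ⊥bis P0·P5 via (18.76,32.74): [(0, 52.6822) (40.2192, 48.921) (55.1815, 60.3742) (57.6378, 77) (0, 77)]  |A|=1408.541
7. ⊥bis P0·P6 via (39.25,60.73): [(0, 52.6822) (39.1984, 49.0165) (39.3216, 77) (0, 77)]  |A|=1026.7891
8. ⊥bis P0·P7 via (12.395,32.65): [(0, 52.6822) (39.1984, 49.0165) (39.3216, 77) (0, 77)]  |A|=1026.7891
9. ⊥bis P0·P8 via (29.445,52.05): [(0, 52.6822) (28.2793, 50.0376) (39.2866, 69.0405) (39.3216, 77) (0, 77)]  |A|=917.4221
10. canonical 5-gon: [(0, 52.6822) (28.2793, 50.0376) (39.2866, 69.0405) (39.3216, 77) (0, 77)]
11. shoelace: 917.4221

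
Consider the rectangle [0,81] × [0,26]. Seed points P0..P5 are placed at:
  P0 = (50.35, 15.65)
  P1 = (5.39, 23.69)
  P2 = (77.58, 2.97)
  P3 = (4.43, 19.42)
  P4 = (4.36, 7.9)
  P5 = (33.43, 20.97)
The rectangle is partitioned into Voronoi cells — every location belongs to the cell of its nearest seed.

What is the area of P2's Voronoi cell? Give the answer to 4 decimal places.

Area of P2's cell: 398.2343

1. box [0,81]×[0,26]: [(0, 0) (81, 0) (81, 26) (0, 26)]
2. ⊥bis P2·P0 via (63.965,9.31): [(59.6297, 0) (81, 0) (81, 26) (71.7369, 26)]  |A|=398.2343
3. ⊥bis P2·P1 via (41.485,13.33): [(59.6297, 0) (81, 0) (81, 26) (71.7369, 26)]  |A|=398.2343
4. ⊥bis P2·P3 via (41.005,11.195): [(59.6297, 0) (81, 0) (81, 26) (71.7369, 26)]  |A|=398.2343
5. ⊥bis P2·P4 via (40.97,5.435): [(59.6297, 0) (81, 0) (81, 26) (71.7369, 26)]  |A|=398.2343
6. ⊥bis P2·P5 via (55.505,11.97): [(59.6297, 0) (81, 0) (81, 26) (71.7369, 26)]  |A|=398.2343
7. canonical 4-gon: [(59.6297, 0) (81, 0) (81, 26) (71.7369, 26)]
8. shoelace: 398.2343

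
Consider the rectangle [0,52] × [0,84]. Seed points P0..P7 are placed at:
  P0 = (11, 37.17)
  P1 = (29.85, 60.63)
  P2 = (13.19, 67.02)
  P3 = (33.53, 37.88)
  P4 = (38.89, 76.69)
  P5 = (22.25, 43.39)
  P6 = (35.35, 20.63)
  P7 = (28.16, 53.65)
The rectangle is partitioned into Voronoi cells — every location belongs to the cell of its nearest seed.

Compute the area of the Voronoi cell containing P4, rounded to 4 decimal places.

Area of P4's cell: 493.3921

1. box [0,52]×[0,84]: [(0, 0) (52, 0) (52, 84) (0, 84)]
2. ⊥bis P4·P0 via (24.945,56.93): [(0, 74.5342) (52, 37.8368) (52, 84) (0, 84)]  |A|=1446.3557
3. ⊥bis P4·P1 via (34.37,68.66): [(52, 58.7363) (52, 84) (7.1177, 84)]  |A|=566.9467
4. ⊥bis P4·P2 via (26.04,71.855): [(25.3269, 73.7503) (52, 58.7363) (52, 84) (21.4703, 84)]  |A|=493.3921
5. ⊥bis P4·P3 via (36.21,57.285): [(25.3269, 73.7503) (52, 58.7363) (52, 84) (21.4703, 84)]  |A|=493.3921
6. ⊥bis P4·P5 via (30.57,60.04): [(25.3269, 73.7503) (52, 58.7363) (52, 84) (21.4703, 84)]  |A|=493.3921
7. ⊥bis P4·P6 via (37.12,48.66): [(25.3269, 73.7503) (52, 58.7363) (52, 84) (21.4703, 84)]  |A|=493.3921
8. ⊥bis P4·P7 via (33.525,65.17): [(25.3269, 73.7503) (52, 58.7363) (52, 84) (21.4703, 84)]  |A|=493.3921
9. canonical 4-gon: [(25.3269, 73.7503) (52, 58.7363) (52, 84) (21.4703, 84)]
10. shoelace: 493.3921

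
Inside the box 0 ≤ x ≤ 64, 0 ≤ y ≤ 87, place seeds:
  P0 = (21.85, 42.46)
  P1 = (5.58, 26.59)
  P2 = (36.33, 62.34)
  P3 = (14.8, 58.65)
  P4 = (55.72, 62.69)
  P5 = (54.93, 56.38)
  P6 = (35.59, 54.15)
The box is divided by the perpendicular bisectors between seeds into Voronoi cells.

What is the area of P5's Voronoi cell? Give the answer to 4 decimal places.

Area of P5's cell: 847.1838

1. box [0,64]×[0,87]: [(0, 0) (64, 0) (64, 87) (0, 87)]
2. ⊥bis P5·P0 via (38.39,49.42): [(59.1858, 0) (64, 0) (64, 87) (22.5764, 87)]  |A|=2011.3422
3. ⊥bis P5·P1 via (30.255,41.485): [(59.1858, 0) (64, 0) (64, 87) (22.5764, 87)]  |A|=2011.3422
4. ⊥bis P5·P2 via (45.63,59.36): [(40.692, 43.9495) (59.1858, 0) (64, 0) (64, 87) (54.4867, 87)]  |A|=1324.4646
5. ⊥bis P5·P3 via (34.865,57.515): [(40.692, 43.9495) (59.1858, 0) (64, 0) (64, 87) (54.4867, 87)]  |A|=1324.4646
6. ⊥bis P5·P4 via (55.325,59.535): [(46.0578, 60.6952) (40.692, 43.9495) (59.1858, 0) (64, 0) (64, 58.4489)]  |A|=943.2079
7. ⊥bis P5·P6 via (45.26,55.265): [(46.0578, 60.6952) (45.0107, 57.4272) (48.7813, 24.7256) (59.1858, 0) (64, 0) (64, 58.4489)]  |A|=847.1838
8. canonical 6-gon: [(46.0578, 60.6952) (45.0107, 57.4272) (48.7813, 24.7256) (59.1858, 0) (64, 0) (64, 58.4489)]
9. shoelace: 847.1838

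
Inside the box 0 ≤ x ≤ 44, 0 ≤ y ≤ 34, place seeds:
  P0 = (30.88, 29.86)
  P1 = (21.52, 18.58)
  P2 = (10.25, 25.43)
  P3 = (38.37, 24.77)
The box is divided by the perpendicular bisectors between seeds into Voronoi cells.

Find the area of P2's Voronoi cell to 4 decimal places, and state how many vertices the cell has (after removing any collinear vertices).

Area of P2's cell: 427.0530 (5 vertices)

1. box [0,44]×[0,34]: [(0, 0) (44, 0) (44, 34) (0, 34)]
2. ⊥bis P2·P0 via (20.565,27.645): [(0, 0) (26.5014, 0) (19.2004, 34) (0, 34)]  |A|=776.9293
3. ⊥bis P2·P1 via (15.885,22.005): [(0, 0) (2.5102, 0) (20.2382, 29.1671) (19.2004, 34) (0, 34)]  |A|=427.053
4. ⊥bis P2·P3 via (24.31,25.1): [(0, 0) (2.5102, 0) (20.2382, 29.1671) (19.2004, 34) (0, 34)]  |A|=427.053
5. canonical 5-gon: [(0, 0) (2.5102, 0) (20.2382, 29.1671) (19.2004, 34) (0, 34)]
6. shoelace: 427.053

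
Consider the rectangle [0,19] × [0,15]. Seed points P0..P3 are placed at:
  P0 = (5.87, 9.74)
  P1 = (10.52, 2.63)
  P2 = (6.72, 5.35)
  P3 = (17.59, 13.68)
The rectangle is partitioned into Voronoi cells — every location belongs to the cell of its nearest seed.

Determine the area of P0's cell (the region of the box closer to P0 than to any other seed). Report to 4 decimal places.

1. box [0,19]×[0,15]: [(0, 0) (19, 0) (19, 15) (0, 15)]
2. ⊥bis P0·P1 via (8.195,6.185): [(0, 0.8254) (19, 13.2516) (19, 15) (0, 15)]  |A|=151.2689
3. ⊥bis P0·P2 via (6.295,7.545): [(0, 6.3262) (11.9481, 8.6396) (19, 13.2516) (19, 15) (0, 15)]  |A|=118.4071
4. ⊥bis P0·P3 via (11.73,11.71): [(0, 6.3262) (11.9481, 8.6396) (12.6155, 9.076) (10.624, 15) (0, 15)]  |A|=88.016
5. canonical 5-gon: [(0, 6.3262) (11.9481, 8.6396) (12.6155, 9.076) (10.624, 15) (0, 15)]
6. shoelace: 88.016

Area of P0's cell: 88.0160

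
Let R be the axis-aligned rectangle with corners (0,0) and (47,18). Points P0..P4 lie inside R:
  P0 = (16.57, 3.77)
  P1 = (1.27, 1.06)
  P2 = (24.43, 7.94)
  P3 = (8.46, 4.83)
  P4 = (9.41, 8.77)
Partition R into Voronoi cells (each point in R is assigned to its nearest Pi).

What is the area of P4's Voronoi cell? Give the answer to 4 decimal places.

Area of P4's cell: 173.4517

1. box [0,47]×[0,18]: [(0, 0) (47, 0) (47, 18) (0, 18)]
2. ⊥bis P4·P0 via (12.99,6.27): [(0, 0) (8.6115, 0) (21.1813, 18) (0, 18)]  |A|=268.1356
3. ⊥bis P4·P1 via (5.34,4.915): [(0, 10.5528) (9.1988, 0.841) (21.1813, 18) (0, 18)]  |A|=215.9779
4. ⊥bis P4·P2 via (16.92,8.355): [(0, 10.5528) (9.1988, 0.841) (17.1326, 12.2022) (17.453, 18) (0, 18)]  |A|=205.1698
5. ⊥bis P4·P3 via (8.935,6.8): [(0, 10.5528) (1.9621, 8.4813) (12.7224, 5.8868) (17.1326, 12.2022) (17.453, 18) (0, 18)]  |A|=173.4517
6. canonical 6-gon: [(0, 10.5528) (1.9621, 8.4813) (12.7224, 5.8868) (17.1326, 12.2022) (17.453, 18) (0, 18)]
7. shoelace: 173.4517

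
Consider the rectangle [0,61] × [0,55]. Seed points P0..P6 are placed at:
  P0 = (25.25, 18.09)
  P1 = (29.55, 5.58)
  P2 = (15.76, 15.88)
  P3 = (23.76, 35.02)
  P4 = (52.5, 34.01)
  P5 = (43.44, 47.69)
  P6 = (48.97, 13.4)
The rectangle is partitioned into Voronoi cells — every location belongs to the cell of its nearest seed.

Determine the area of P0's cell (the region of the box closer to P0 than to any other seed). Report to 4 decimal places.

Area of P0's cell: 258.8109

1. box [0,61]×[0,55]: [(0, 0) (61, 0) (61, 55) (0, 55)]
2. ⊥bis P0·P1 via (27.4,11.835): [(0, 2.4169) (61, 23.3842) (61, 55) (0, 55)]  |A|=2568.0666
3. ⊥bis P0·P2 via (20.505,16.985): [(22.1264, 10.0223) (61, 23.3842) (61, 55) (11.6522, 55)]  |A|=1724.2844
4. ⊥bis P0·P3 via (24.505,26.555): [(18.4015, 26.0178) (22.1264, 10.0223) (61, 23.3842) (61, 29.7669)]  |A|=471.7347
5. ⊥bis P0·P4 via (38.875,26.05): [(37.8917, 27.7332) (18.4015, 26.0178) (22.1264, 10.0223) (43.8719, 17.4968)]  |A|=292.7192
6. ⊥bis P0·P5 via (34.345,32.89): [(37.8917, 27.7332) (18.4015, 26.0178) (22.1264, 10.0223) (43.8719, 17.4968)]  |A|=292.7192
7. ⊥bis P0·P6 via (37.11,15.745): [(39.0786, 25.7015) (37.8917, 27.7332) (18.4015, 26.0178) (22.1264, 10.0223) (36.9886, 15.1308)]  |A|=258.8109
8. canonical 5-gon: [(39.0786, 25.7015) (37.8917, 27.7332) (18.4015, 26.0178) (22.1264, 10.0223) (36.9886, 15.1308)]
9. shoelace: 258.8109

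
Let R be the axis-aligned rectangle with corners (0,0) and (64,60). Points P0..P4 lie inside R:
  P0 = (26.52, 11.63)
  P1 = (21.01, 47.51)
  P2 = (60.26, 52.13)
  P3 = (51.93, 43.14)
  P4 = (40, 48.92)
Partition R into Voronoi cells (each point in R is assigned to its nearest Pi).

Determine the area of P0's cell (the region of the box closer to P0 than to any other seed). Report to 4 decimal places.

1. box [0,64]×[0,60]: [(0, 0) (64, 0) (64, 60) (0, 60)]
2. ⊥bis P0·P1 via (23.765,29.57): [(0, 25.9205) (0, 0) (64, 0) (64, 35.7488)]  |A|=1973.4162
3. ⊥bis P0·P2 via (43.39,31.88): [(42.6767, 32.4742) (0, 25.9205) (0, 0) (64, 0) (64, 14.7101)]  |A|=1749.1092
4. ⊥bis P0·P3 via (39.225,27.385): [(34.4758, 31.2148) (0, 25.9205) (0, 0) (64, 0) (64, 7.4062)]  |A|=1555.0194
5. ⊥bis P0·P4 via (33.26,30.275): [(37.5759, 28.7148) (31.7978, 30.8036) (0, 25.9205) (0, 0) (64, 0) (64, 7.4062)]  |A|=1551.0344
6. canonical 6-gon: [(37.5759, 28.7148) (31.7978, 30.8036) (0, 25.9205) (0, 0) (64, 0) (64, 7.4062)]
7. shoelace: 1551.0344

Area of P0's cell: 1551.0344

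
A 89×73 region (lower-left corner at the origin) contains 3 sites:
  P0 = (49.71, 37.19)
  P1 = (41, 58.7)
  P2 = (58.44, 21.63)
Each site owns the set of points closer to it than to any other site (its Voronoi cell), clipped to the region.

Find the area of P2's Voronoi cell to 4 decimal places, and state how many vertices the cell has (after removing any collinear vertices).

1. box [0,89]×[0,73]: [(0, 0) (89, 0) (89, 73) (0, 73)]
2. ⊥bis P2·P0 via (54.075,29.41): [(1.6558, 0) (89, 0) (89, 49.0048)]  |A|=2140.1429
3. ⊥bis P2·P1 via (49.72,40.165): [(1.6558, 0) (89, 0) (89, 49.0048)]  |A|=2140.1429
4. canonical 3-gon: [(1.6558, 0) (89, 0) (89, 49.0048)]
5. shoelace: 2140.1429

Area of P2's cell: 2140.1429 (3 vertices)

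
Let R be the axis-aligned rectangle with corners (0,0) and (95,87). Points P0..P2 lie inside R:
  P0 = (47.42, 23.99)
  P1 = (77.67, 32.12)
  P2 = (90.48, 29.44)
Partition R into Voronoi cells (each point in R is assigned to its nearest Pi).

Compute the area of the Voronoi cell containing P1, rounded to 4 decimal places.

1. box [0,95]×[0,87]: [(0, 0) (95, 0) (95, 87) (0, 87)]
2. ⊥bis P1·P0 via (62.545,28.055): [(70.0851, 0) (95, 0) (95, 87) (46.7029, 87)]  |A|=3184.7223
3. ⊥bis P1·P2 via (84.075,30.78): [(70.0851, 0) (77.6355, 0) (95, 82.9999) (95, 87) (46.7029, 87)]  |A|=2464.0954
4. canonical 5-gon: [(70.0851, 0) (77.6355, 0) (95, 82.9999) (95, 87) (46.7029, 87)]
5. shoelace: 2464.0954

Area of P1's cell: 2464.0954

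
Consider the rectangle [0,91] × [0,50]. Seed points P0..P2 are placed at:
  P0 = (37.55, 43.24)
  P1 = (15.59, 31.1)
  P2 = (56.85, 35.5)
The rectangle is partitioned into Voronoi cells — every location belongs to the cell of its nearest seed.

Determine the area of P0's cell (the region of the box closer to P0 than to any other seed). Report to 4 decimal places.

Area of P0's cell: 536.2883

1. box [0,91]×[0,50]: [(0, 0) (91, 0) (91, 50) (0, 50)]
2. ⊥bis P0·P1 via (26.57,37.17): [(47.1184, 0) (91, 0) (91, 50) (19.4773, 50)]  |A|=2885.107
3. ⊥bis P0·P2 via (47.2,39.37): [(38.0151, 16.467) (51.463, 50) (19.4773, 50)]  |A|=536.2883
4. canonical 3-gon: [(38.0151, 16.467) (51.463, 50) (19.4773, 50)]
5. shoelace: 536.2883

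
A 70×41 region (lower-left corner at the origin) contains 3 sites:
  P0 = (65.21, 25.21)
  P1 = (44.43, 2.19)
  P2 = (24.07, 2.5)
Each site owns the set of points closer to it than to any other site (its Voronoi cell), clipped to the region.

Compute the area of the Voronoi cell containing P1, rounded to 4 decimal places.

1. box [0,70]×[0,41]: [(0, 0) (70, 0) (70, 41) (0, 41)]
2. ⊥bis P1·P0 via (54.82,13.7): [(0, 0) (69.9968, 0) (24.5772, 41) (0, 41)]  |A|=1938.7665
3. ⊥bis P1·P2 via (34.25,2.345): [(34.2143, 0) (69.9968, 0) (34.6994, 31.8627)]  |A|=570.0637
4. canonical 3-gon: [(34.2143, 0) (69.9968, 0) (34.6994, 31.8627)]
5. shoelace: 570.0637

Area of P1's cell: 570.0637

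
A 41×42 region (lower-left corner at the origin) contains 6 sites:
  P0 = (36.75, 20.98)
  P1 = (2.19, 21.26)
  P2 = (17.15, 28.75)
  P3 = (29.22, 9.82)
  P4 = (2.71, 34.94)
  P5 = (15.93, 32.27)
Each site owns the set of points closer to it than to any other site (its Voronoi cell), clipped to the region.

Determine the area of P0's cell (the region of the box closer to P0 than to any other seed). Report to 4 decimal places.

Area of P0's cell: 326.4718

1. box [0,41]×[0,42]: [(0, 0) (41, 0) (41, 42) (0, 42)]
2. ⊥bis P0·P1 via (19.47,21.12): [(19.2989, 0) (41, 0) (41, 42) (19.6392, 42)]  |A|=904.3008
3. ⊥bis P0·P2 via (26.95,24.865): [(19.3449, 5.681) (19.2989, 0) (41, 0) (41, 42) (33.7428, 42)]  |A|=648.1859
4. ⊥bis P0·P3 via (32.985,15.4): [(25.2632, 20.6101) (41, 9.992) (41, 42) (33.7428, 42)]  |A|=329.4662
5. ⊥bis P0·P4 via (19.73,27.96): [(25.2632, 20.6101) (41, 9.992) (41, 42) (33.7428, 42)]  |A|=329.4662
6. ⊥bis P0·P5 via (26.34,26.625): [(31.2024, 35.5919) (25.2632, 20.6101) (41, 9.992) (41, 42) (34.6774, 42)]  |A|=326.4718
7. canonical 5-gon: [(31.2024, 35.5919) (25.2632, 20.6101) (41, 9.992) (41, 42) (34.6774, 42)]
8. shoelace: 326.4718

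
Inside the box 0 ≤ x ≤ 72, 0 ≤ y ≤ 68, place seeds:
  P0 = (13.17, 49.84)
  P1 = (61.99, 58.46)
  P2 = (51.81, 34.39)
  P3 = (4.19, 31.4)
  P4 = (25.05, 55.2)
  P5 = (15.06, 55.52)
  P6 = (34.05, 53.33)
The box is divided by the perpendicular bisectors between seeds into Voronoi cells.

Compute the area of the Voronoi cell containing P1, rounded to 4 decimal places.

Area of P1's cell: 559.1119

1. box [0,72]×[0,68]: [(0, 0) (72, 0) (72, 68) (0, 68)]
2. ⊥bis P1·P0 via (37.58,54.15): [(47.1411, 0) (72, 0) (72, 68) (35.1345, 68)]  |A|=2098.6279
3. ⊥bis P1·P2 via (56.9,46.425): [(37.4949, 54.6321) (72, 40.0387) (72, 68) (35.1345, 68)]  |A|=728.8113
4. ⊥bis P1·P3 via (33.09,44.93): [(37.4949, 54.6321) (72, 40.0387) (72, 68) (35.1345, 68)]  |A|=728.8113
5. ⊥bis P1·P4 via (43.52,56.83): [(43.9551, 51.8998) (72, 40.0387) (72, 68) (42.5342, 68)]  |A|=629.2878
6. ⊥bis P1·P5 via (38.525,56.99): [(43.9551, 51.8998) (72, 40.0387) (72, 68) (42.5342, 68)]  |A|=629.2878
7. ⊥bis P1·P6 via (48.02,55.895): [(49.1575, 49.6995) (72, 40.0387) (72, 68) (45.7974, 68)]  |A|=559.1119
8. canonical 4-gon: [(49.1575, 49.6995) (72, 40.0387) (72, 68) (45.7974, 68)]
9. shoelace: 559.1119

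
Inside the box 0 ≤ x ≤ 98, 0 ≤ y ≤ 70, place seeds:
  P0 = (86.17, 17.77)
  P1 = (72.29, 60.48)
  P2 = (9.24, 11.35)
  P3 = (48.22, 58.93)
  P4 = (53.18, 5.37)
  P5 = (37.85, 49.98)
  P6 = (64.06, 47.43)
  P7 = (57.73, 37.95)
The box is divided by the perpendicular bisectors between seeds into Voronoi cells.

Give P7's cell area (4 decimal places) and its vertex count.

1. box [0,98]×[0,70]: [(0, 0) (98, 0) (98, 70) (0, 70)]
2. ⊥bis P7·P0 via (71.95,27.86): [(0, 0) (52.1815, 0) (98, 64.5727) (98, 70) (0, 70)]  |A|=5380.6897
3. ⊥bis P7·P1 via (65.01,49.215): [(0, 0) (52.1815, 0) (80.157, 39.4263) (32.8475, 70) (0, 70)]  |A|=4336.2921
4. ⊥bis P7·P2 via (33.485,24.65): [(47.0072, 0) (52.1815, 0) (80.157, 39.4263) (32.8475, 70) (8.6075, 70)]  |A|=2389.7786
5. ⊥bis P7·P3 via (52.975,48.44): [(26.9147, 36.6272) (47.0072, 0) (52.1815, 0) (80.157, 39.4263) (60.7534, 51.9658)]  |A|=1466.1547
6. ⊥bis P7·P4 via (55.455,21.66): [(26.9147, 36.6272) (33.4385, 24.7347) (66.4601, 20.1231) (80.157, 39.4263) (60.7534, 51.9658)]  |A|=1036.989
7. ⊥bis P7·P5 via (47.79,43.965): [(49.5617, 46.8928) (35.9416, 24.3852) (66.4601, 20.1231) (80.157, 39.4263) (60.7534, 51.9658)]  |A|=838.2896
8. ⊥bis P7·P6 via (60.895,42.69): [(52.5632, 48.2533) (49.5617, 46.8928) (35.9416, 24.3852) (66.4601, 20.1231) (75.536, 32.9139)]  |A|=640.675
9. canonical 5-gon: [(52.5632, 48.2533) (49.5617, 46.8928) (35.9416, 24.3852) (66.4601, 20.1231) (75.536, 32.9139)]
10. shoelace: 640.675

Area of P7's cell: 640.6750 (5 vertices)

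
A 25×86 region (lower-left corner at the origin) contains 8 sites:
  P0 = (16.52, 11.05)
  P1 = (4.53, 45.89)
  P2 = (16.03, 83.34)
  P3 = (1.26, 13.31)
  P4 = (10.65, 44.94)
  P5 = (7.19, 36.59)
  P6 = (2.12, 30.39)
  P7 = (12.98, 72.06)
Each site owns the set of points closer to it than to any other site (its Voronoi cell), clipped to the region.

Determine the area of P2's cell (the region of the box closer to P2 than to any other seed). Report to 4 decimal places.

1. box [0,25]×[0,86]: [(0, 0) (25, 0) (25, 86) (0, 86)]
2. ⊥bis P2·P0 via (16.275,47.195): [(0, 47.0847) (25, 47.2541) (25, 86) (0, 86)]  |A|=970.7647
3. ⊥bis P2·P1 via (10.28,64.615): [(0, 67.7717) (25, 60.0948) (25, 86) (0, 86)]  |A|=551.6677
4. ⊥bis P2·P3 via (8.645,48.325): [(0, 67.7717) (25, 60.0948) (25, 86) (0, 86)]  |A|=551.6677
5. ⊥bis P2·P4 via (13.34,64.14): [(0, 67.7717) (10.5572, 64.5299) (25, 62.5064) (25, 86) (0, 86)]  |A|=534.253
6. ⊥bis P2·P5 via (11.61,59.965): [(0, 67.7717) (10.5572, 64.5299) (25, 62.5064) (25, 86) (0, 86)]  |A|=534.253
7. ⊥bis P2·P6 via (9.075,56.865): [(0, 67.7717) (10.5572, 64.5299) (25, 62.5064) (25, 86) (0, 86)]  |A|=534.253
8. ⊥bis P2·P7 via (14.505,77.7): [(0, 81.622) (25, 74.8623) (25, 86) (0, 86)]  |A|=193.9467
9. canonical 4-gon: [(0, 81.622) (25, 74.8623) (25, 86) (0, 86)]
10. shoelace: 193.9467

Area of P2's cell: 193.9467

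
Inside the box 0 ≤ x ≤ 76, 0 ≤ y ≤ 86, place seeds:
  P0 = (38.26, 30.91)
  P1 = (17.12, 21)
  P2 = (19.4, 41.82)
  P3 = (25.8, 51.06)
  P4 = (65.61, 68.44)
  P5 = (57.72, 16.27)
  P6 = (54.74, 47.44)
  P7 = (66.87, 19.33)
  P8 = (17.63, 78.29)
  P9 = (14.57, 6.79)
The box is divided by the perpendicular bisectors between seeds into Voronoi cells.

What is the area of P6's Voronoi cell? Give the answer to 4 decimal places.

1. box [0,76]×[0,86]: [(0, 0) (76, 0) (76, 86) (0, 86)]
2. ⊥bis P6·P0 via (46.5,39.175): [(0, 85.5343) (76, 9.7642) (76, 86) (0, 86)]  |A|=2914.654
3. ⊥bis P6·P1 via (35.93,34.22): [(0, 85.5343) (76, 9.7642) (76, 86) (0, 86)]  |A|=2914.654
4. ⊥bis P6·P2 via (37.07,44.63): [(36.3242, 49.3201) (76, 9.7642) (76, 86) (30.4911, 86)]  |A|=2346.9916
5. ⊥bis P6·P3 via (40.27,49.25): [(39.8403, 45.8146) (76, 9.7642) (76, 86) (44.8669, 86)]  |A|=2003.88
6. ⊥bis P6·P4 via (60.175,57.94): [(42.5013, 67.0882) (39.8403, 45.8146) (76, 9.7642) (76, 49.7487)]  |A|=1102.3036
7. ⊥bis P6·P5 via (56.23,31.855): [(42.5013, 67.0882) (39.8403, 45.8146) (54.0511, 31.6467) (76, 33.7451) (76, 49.7487)]  |A|=839.1273
8. ⊥bis P6·P7 via (60.805,33.385): [(42.5013, 67.0882) (39.8403, 45.8146) (54.0511, 31.6467) (57.5524, 31.9814) (76, 39.9419) (76, 49.7487)]  |A|=781.9689
9. ⊥bis P6·P8 via (36.185,62.865): [(42.5013, 67.0882) (39.8403, 45.8146) (54.0511, 31.6467) (57.5524, 31.9814) (76, 39.9419) (76, 49.7487)]  |A|=781.9689
10. ⊥bis P6·P9 via (34.655,27.115): [(42.5013, 67.0882) (39.8403, 45.8146) (54.0511, 31.6467) (57.5524, 31.9814) (76, 39.9419) (76, 49.7487)]  |A|=781.9689
11. canonical 6-gon: [(42.5013, 67.0882) (39.8403, 45.8146) (54.0511, 31.6467) (57.5524, 31.9814) (76, 39.9419) (76, 49.7487)]
12. shoelace: 781.9689

Area of P6's cell: 781.9689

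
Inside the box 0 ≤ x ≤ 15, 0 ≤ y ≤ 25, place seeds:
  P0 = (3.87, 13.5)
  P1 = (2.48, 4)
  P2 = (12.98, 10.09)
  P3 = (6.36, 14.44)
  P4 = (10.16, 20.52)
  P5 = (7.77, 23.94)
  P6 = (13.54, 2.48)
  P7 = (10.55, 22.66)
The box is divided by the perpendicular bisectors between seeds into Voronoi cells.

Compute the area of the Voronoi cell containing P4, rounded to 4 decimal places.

1. box [0,15]×[0,25]: [(0, 0) (15, 0) (15, 25) (0, 25)]
2. ⊥bis P4·P0 via (7.015,17.01): [(0, 23.2955) (15, 9.8553) (15, 25) (0, 25)]  |A|=126.3685
3. ⊥bis P4·P1 via (6.32,12.26): [(0, 23.2955) (15, 9.8553) (15, 25) (0, 25)]  |A|=126.3685
4. ⊥bis P4·P2 via (11.57,15.305): [(0, 23.2955) (9.5327, 14.7542) (15, 16.2324) (15, 25) (0, 25)]  |A|=108.9358
5. ⊥bis P4·P3 via (8.26,17.48): [(0, 23.2955) (2.4096, 21.1365) (11.6887, 15.3371) (15, 16.2324) (15, 25) (0, 25)]  |A|=99.9794
6. ⊥bis P4·P5 via (8.965,22.23): [(5.0441, 19.4899) (11.6887, 15.3371) (15, 16.2324) (15, 25) (12.9288, 25)]  |A|=59.2013
7. ⊥bis P4·P6 via (11.85,11.5): [(5.0441, 19.4899) (11.6887, 15.3371) (15, 16.2324) (15, 25) (12.9288, 25)]  |A|=59.2013
8. ⊥bis P4·P7 via (10.355,21.59): [(8.5261, 21.9233) (5.0441, 19.4899) (11.6887, 15.3371) (15, 16.2324) (15, 20.7435)]  |A|=42.237
9. canonical 5-gon: [(8.5261, 21.9233) (5.0441, 19.4899) (11.6887, 15.3371) (15, 16.2324) (15, 20.7435)]
10. shoelace: 42.237

Area of P4's cell: 42.2370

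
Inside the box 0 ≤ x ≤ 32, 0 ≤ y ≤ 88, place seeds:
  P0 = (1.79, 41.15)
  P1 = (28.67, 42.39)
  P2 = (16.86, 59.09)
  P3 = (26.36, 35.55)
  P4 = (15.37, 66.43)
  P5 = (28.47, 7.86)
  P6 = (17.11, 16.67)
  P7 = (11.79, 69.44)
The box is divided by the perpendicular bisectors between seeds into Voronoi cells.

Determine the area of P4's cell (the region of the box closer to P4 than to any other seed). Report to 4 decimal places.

1. box [0,32]×[0,88]: [(0, 0) (32, 0) (32, 88) (0, 88)]
2. ⊥bis P4·P0 via (8.58,53.79): [(0, 58.399) (32, 41.2092) (32, 88) (0, 88)]  |A|=1222.2689
3. ⊥bis P4·P1 via (22.02,54.41): [(0, 58.399) (14.8304, 50.4324) (32, 59.9314) (32, 88) (0, 88)]  |A|=1061.5423
4. ⊥bis P4·P2 via (16.115,62.76): [(0, 59.4887) (32, 65.9846) (32, 88) (0, 88)]  |A|=808.427
5. ⊥bis P4·P3 via (20.865,50.99): [(0, 59.4887) (32, 65.9846) (32, 88) (0, 88)]  |A|=808.427
6. ⊥bis P4·P5 via (21.92,37.145): [(0, 59.4887) (32, 65.9846) (32, 88) (0, 88)]  |A|=808.427
7. ⊥bis P4·P6 via (16.24,41.55): [(0, 59.4887) (32, 65.9846) (32, 88) (0, 88)]  |A|=808.427
8. ⊥bis P4·P7 via (13.58,67.935): [(7.8118, 61.0745) (32, 65.9846) (32, 88) (30.4503, 88)]  |A|=287.1198
9. canonical 4-gon: [(7.8118, 61.0745) (32, 65.9846) (32, 88) (30.4503, 88)]
10. shoelace: 287.1198

Area of P4's cell: 287.1198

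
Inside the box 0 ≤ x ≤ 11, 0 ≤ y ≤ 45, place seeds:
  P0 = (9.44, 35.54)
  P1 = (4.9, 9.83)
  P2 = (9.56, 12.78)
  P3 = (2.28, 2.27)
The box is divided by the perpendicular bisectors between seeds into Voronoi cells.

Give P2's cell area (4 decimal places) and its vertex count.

1. box [0,11]×[0,45]: [(0, 0) (11, 0) (11, 45) (0, 45)]
2. ⊥bis P2·P0 via (9.5,24.16): [(0, 24.1099) (0, 0) (11, 0) (11, 24.1679)]  |A|=265.528
3. ⊥bis P2·P1 via (7.23,11.305): [(0, 24.1099) (0, 22.7259) (11, 5.3497) (11, 24.1679)]  |A|=111.1121
4. ⊥bis P2·P3 via (5.92,7.525): [(0, 24.1099) (0, 22.7259) (11, 5.3497) (11, 24.1679)]  |A|=111.1121
5. canonical 4-gon: [(0, 24.1099) (0, 22.7259) (11, 5.3497) (11, 24.1679)]
6. shoelace: 111.1121

Area of P2's cell: 111.1121 (4 vertices)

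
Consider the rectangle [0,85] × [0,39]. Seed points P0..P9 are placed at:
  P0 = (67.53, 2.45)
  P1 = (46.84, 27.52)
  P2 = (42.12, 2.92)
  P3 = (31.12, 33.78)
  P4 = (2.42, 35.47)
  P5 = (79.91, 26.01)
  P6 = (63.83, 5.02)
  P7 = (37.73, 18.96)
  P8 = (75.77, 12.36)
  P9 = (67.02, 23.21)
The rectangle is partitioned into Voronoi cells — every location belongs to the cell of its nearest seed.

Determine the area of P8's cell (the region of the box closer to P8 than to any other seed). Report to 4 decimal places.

1. box [0,85]×[0,39]: [(0, 0) (85, 0) (85, 39) (0, 39)]
2. ⊥bis P8·P0 via (71.65,7.405): [(80.5558, 0) (85, 0) (85, 39) (33.6516, 39)]  |A|=1087.9554
3. ⊥bis P8·P1 via (61.305,19.94): [(59.8694, 17.2004) (80.5558, 0) (85, 0) (85, 39) (71.2929, 39)]  |A|=677.6732
4. ⊥bis P8·P2 via (58.945,7.64): [(59.8694, 17.2004) (80.5558, 0) (85, 0) (85, 39) (71.2929, 39)]  |A|=677.6732
5. ⊥bis P8·P3 via (53.445,23.07): [(59.8694, 17.2004) (80.5558, 0) (85, 0) (85, 39) (71.2929, 39)]  |A|=677.6732
6. ⊥bis P8·P4 via (39.095,23.915): [(59.8694, 17.2004) (80.5558, 0) (85, 0) (85, 39) (71.2929, 39)]  |A|=677.6732
7. ⊥bis P8·P5 via (77.84,19.185): [(63.2312, 23.6158) (59.8694, 17.2004) (80.5558, 0) (85, 0) (85, 17.0134)]  |A|=332.9258
8. ⊥bis P8·P6 via (69.8,8.69): [(63.2312, 23.6158) (62.0317, 21.3267) (69.4815, 9.208) (80.5558, 0) (85, 0) (85, 17.0134)]  |A|=304.4532
9. ⊥bis P8·P7 via (56.75,15.66): [(63.2312, 23.6158) (62.0317, 21.3267) (69.4815, 9.208) (80.5558, 0) (85, 0) (85, 17.0134)]  |A|=304.4532
10. ⊥bis P8·P9 via (71.395,17.785): [(74.418, 20.2229) (66.5907, 13.9106) (69.4815, 9.208) (80.5558, 0) (85, 0) (85, 17.0134)]  |A|=246.2015
11. canonical 6-gon: [(74.418, 20.2229) (66.5907, 13.9106) (69.4815, 9.208) (80.5558, 0) (85, 0) (85, 17.0134)]
12. shoelace: 246.2015

Area of P8's cell: 246.2015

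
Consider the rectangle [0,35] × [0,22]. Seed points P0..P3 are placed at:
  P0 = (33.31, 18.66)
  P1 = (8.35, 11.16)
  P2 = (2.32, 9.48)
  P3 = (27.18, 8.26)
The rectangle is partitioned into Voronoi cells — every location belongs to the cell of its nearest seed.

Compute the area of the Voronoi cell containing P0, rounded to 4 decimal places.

1. box [0,35]×[0,22]: [(0, 0) (35, 0) (35, 22) (0, 22)]
2. ⊥bis P0·P1 via (20.83,14.91): [(25.3102, 0) (35, 0) (35, 22) (18.6996, 22)]  |A|=285.8926
3. ⊥bis P0·P2 via (17.815,14.07): [(25.3102, 0) (35, 0) (35, 22) (18.6996, 22)]  |A|=285.8926
4. ⊥bis P0·P3 via (30.245,13.46): [(19.3331, 19.8917) (35, 10.6573) (35, 22) (18.6996, 22)]  |A|=106.0354
5. canonical 4-gon: [(19.3331, 19.8917) (35, 10.6573) (35, 22) (18.6996, 22)]
6. shoelace: 106.0354

Area of P0's cell: 106.0354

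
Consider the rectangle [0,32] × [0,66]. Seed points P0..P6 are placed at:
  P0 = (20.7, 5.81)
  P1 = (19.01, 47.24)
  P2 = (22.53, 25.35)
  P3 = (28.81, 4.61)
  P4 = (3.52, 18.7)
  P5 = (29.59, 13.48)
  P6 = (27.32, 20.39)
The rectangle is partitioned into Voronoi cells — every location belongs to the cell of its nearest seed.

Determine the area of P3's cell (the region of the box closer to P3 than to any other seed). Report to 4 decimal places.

1. box [0,32]×[0,66]: [(0, 0) (32, 0) (32, 66) (0, 66)]
2. ⊥bis P3·P0 via (24.755,5.21): [(23.9841, 0) (32, 0) (32, 54.1741)]  |A|=217.1272
3. ⊥bis P3·P1 via (23.91,25.925): [(27.9578, 26.8555) (23.9841, 0) (32, 0) (32, 27.7848)]  |A|=163.7915
4. ⊥bis P3·P2 via (25.67,14.98): [(26.2255, 15.1482) (23.9841, 0) (32, 0) (32, 16.8967)]  |A|=109.4982
5. ⊥bis P3·P4 via (16.165,11.655): [(26.2255, 15.1482) (23.9841, 0) (32, 0) (32, 16.8967)]  |A|=109.4982
6. ⊥bis P3·P5 via (29.2,9.045): [(25.3723, 9.3816) (23.9841, 0) (32, 0) (32, 8.7988)]  |A|=66.759
7. ⊥bis P3·P6 via (28.065,12.5): [(25.3723, 9.3816) (23.9841, 0) (32, 0) (32, 8.7988)]  |A|=66.759
8. canonical 4-gon: [(25.3723, 9.3816) (23.9841, 0) (32, 0) (32, 8.7988)]
9. shoelace: 66.759

Area of P3's cell: 66.7590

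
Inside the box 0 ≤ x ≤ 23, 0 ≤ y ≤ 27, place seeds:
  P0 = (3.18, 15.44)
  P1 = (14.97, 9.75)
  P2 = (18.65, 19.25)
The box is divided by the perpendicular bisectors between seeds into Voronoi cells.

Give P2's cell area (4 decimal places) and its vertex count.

1. box [0,23]×[0,27]: [(0, 0) (23, 0) (23, 27) (0, 27)]
2. ⊥bis P2·P0 via (10.915,17.345): [(15.1868, 0) (23, 0) (23, 27) (8.5371, 27)]  |A|=300.7271
3. ⊥bis P2·P1 via (16.81,14.5): [(11.0679, 16.7243) (23, 12.1022) (23, 27) (8.5371, 27)]  |A|=163.1892
4. canonical 4-gon: [(11.0679, 16.7243) (23, 12.1022) (23, 27) (8.5371, 27)]
5. shoelace: 163.1892

Area of P2's cell: 163.1892 (4 vertices)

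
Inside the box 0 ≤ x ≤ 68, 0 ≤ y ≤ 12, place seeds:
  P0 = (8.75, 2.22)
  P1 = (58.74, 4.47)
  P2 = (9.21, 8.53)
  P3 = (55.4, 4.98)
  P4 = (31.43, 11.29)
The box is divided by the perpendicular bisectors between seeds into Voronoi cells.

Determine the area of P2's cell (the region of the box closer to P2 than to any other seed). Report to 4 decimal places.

Area of P2's cell: 137.8984

1. box [0,68]×[0,12]: [(0, 0) (68, 0) (68, 12) (0, 12)]
2. ⊥bis P2·P0 via (8.98,5.375): [(0, 6.0296) (68, 1.0724) (68, 12) (0, 12)]  |A|=574.5294
3. ⊥bis P2·P1 via (33.975,6.5): [(0, 6.0296) (33.7349, 3.5704) (34.4258, 12) (0, 12)]  |A|=245.8031
4. ⊥bis P2·P3 via (32.305,6.755): [(0, 6.0296) (32.0696, 3.6918) (32.7081, 12) (0, 12)]  |A|=231.6067
5. ⊥bis P2·P4 via (20.32,9.91): [(0, 6.0296) (20.9921, 4.4993) (20.0604, 12) (0, 12)]  |A|=137.8984
6. canonical 4-gon: [(0, 6.0296) (20.9921, 4.4993) (20.0604, 12) (0, 12)]
7. shoelace: 137.8984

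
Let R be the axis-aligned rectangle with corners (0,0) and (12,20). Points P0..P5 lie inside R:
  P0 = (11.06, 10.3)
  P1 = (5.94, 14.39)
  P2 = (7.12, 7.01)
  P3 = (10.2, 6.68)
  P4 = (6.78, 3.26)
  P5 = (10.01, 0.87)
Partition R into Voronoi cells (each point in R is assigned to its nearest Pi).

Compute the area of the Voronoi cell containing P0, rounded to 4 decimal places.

1. box [0,12]×[0,20]: [(0, 0) (12, 0) (12, 20) (0, 20)]
2. ⊥bis P0·P1 via (8.5,12.345): [(0, 1.7044) (0, 0) (12, 0) (12, 16.7264)]  |A|=110.585
3. ⊥bis P0·P2 via (9.09,8.655): [(7.282, 10.8202) (12, 5.1701) (12, 16.7264)]  |A|=27.2616
4. ⊥bis P0·P3 via (10.63,8.49): [(7.282, 10.8202) (8.8808, 8.9056) (12, 8.1645) (12, 16.7264)]  |A|=22.5914
5. ⊥bis P0·P4 via (8.92,6.78): [(7.282, 10.8202) (8.8808, 8.9056) (12, 8.1645) (12, 16.7264)]  |A|=22.5914
6. ⊥bis P0·P5 via (10.535,5.585): [(7.282, 10.8202) (8.8808, 8.9056) (12, 8.1645) (12, 16.7264)]  |A|=22.5914
7. canonical 4-gon: [(7.282, 10.8202) (8.8808, 8.9056) (12, 8.1645) (12, 16.7264)]
8. shoelace: 22.5914

Area of P0's cell: 22.5914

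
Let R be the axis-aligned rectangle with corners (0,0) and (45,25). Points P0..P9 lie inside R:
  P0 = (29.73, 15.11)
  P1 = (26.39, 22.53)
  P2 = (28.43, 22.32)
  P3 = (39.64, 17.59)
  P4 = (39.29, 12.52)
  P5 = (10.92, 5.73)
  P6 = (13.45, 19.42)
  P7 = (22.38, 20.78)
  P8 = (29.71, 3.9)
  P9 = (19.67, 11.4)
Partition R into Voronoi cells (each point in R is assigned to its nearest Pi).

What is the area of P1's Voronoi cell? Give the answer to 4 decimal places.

1. box [0,45]×[0,25]: [(0, 0) (45, 0) (45, 25) (0, 25)]
2. ⊥bis P1·P0 via (28.06,18.82): [(0, 6.1892) (41.7892, 25) (0, 25)]  |A|=393.044
3. ⊥bis P1·P2 via (27.41,22.425): [(0, 6.1892) (26.9893, 18.338) (27.6751, 25) (0, 25)]  |A|=346.03
4. ⊥bis P1·P3 via (33.015,20.06): [(0, 6.1892) (26.9893, 18.338) (27.6751, 25) (0, 25)]  |A|=346.03
5. ⊥bis P1·P4 via (32.84,17.525): [(0, 6.1892) (26.9893, 18.338) (27.6751, 25) (0, 25)]  |A|=346.03
6. ⊥bis P1·P5 via (18.655,14.13): [(18.322, 14.4366) (26.9893, 18.338) (27.6751, 25) (6.8505, 25)]  |A|=137.5219
7. ⊥bis P1·P6 via (19.92,20.975): [(21.182, 15.724) (26.9893, 18.338) (27.6751, 25) (18.9526, 25)]  |A|=58.9023
8. ⊥bis P1·P7 via (24.385,21.655): [(26.0225, 17.9028) (26.9893, 18.338) (27.6751, 25) (22.9252, 25)]  |A|=19.9265
9. ⊥bis P1·P8 via (28.05,13.215): [(26.0225, 17.9028) (26.9893, 18.338) (27.6751, 25) (22.9252, 25)]  |A|=19.9265
10. ⊥bis P1·P9 via (23.03,16.965): [(26.0225, 17.9028) (26.9893, 18.338) (27.6751, 25) (22.9252, 25)]  |A|=19.9265
11. canonical 4-gon: [(26.0225, 17.9028) (26.9893, 18.338) (27.6751, 25) (22.9252, 25)]
12. shoelace: 19.9265

Area of P1's cell: 19.9265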